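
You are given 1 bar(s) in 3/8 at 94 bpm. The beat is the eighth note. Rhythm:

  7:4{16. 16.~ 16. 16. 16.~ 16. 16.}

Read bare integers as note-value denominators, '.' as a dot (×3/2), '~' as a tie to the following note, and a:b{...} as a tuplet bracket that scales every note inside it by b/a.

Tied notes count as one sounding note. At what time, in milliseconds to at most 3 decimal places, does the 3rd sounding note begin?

note 3 onset = 9/7b = 820.669ms

1. 0.0ms @ 0 + 273.556ms (3/7)
2. 273.556ms @ 3/7 + 547.112ms (6/7)
3. 820.669ms @ 9/7 + 273.556ms (3/7)
4. 1094.225ms @ 12/7 + 547.112ms (6/7)
5. 1641.337ms @ 18/7 + 273.556ms (3/7)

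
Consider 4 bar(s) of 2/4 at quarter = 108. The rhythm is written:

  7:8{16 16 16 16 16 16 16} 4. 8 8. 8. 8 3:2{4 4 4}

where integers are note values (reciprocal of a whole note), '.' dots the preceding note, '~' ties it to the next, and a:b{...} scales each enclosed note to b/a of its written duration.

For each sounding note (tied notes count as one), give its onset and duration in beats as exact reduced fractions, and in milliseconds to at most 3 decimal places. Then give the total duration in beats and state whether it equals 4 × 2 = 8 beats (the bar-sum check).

1) 0.0ms=0b +158.73ms=2/7b
2) 158.73ms=2/7b +158.73ms=2/7b
3) 317.46ms=4/7b +158.73ms=2/7b
4) 476.19ms=6/7b +158.73ms=2/7b
5) 634.921ms=8/7b +158.73ms=2/7b
6) 793.651ms=10/7b +158.73ms=2/7b
7) 952.381ms=12/7b +158.73ms=2/7b
8) 1111.111ms=2b +833.333ms=3/2b
9) 1944.444ms=7/2b +277.778ms=1/2b
10) 2222.222ms=4b +416.667ms=3/4b
11) 2638.889ms=19/4b +416.667ms=3/4b
12) 3055.556ms=11/2b +277.778ms=1/2b
13) 3333.333ms=6b +370.37ms=2/3b
14) 3703.704ms=20/3b +370.37ms=2/3b
15) 4074.074ms=22/3b +370.37ms=2/3b
Σ=8b of 8 (108bpm 2/4) — PASS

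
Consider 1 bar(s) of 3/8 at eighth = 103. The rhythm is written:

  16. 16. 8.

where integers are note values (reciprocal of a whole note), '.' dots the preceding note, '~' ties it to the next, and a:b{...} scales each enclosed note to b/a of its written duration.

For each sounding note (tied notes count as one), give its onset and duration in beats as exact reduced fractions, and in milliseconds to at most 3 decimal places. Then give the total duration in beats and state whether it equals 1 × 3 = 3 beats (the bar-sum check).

1) 0.0ms=0b +436.893ms=3/4b
2) 436.893ms=3/4b +436.893ms=3/4b
3) 873.786ms=3/2b +873.786ms=3/2b
Σ=3b of 3 (103bpm 3/8) — PASS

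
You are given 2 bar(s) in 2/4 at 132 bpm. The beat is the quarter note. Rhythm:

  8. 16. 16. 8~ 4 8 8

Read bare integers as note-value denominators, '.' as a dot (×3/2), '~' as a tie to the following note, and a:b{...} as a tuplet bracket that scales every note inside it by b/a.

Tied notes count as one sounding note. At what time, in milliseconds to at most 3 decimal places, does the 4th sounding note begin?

1. 0.0ms @ 0 + 340.909ms (3/4)
2. 340.909ms @ 3/4 + 170.455ms (3/8)
3. 511.364ms @ 9/8 + 170.455ms (3/8)
4. 681.818ms @ 3/2 + 681.818ms (3/2)
5. 1363.636ms @ 3 + 227.273ms (1/2)
6. 1590.909ms @ 7/2 + 227.273ms (1/2)

note 4 onset = 3/2b = 681.818ms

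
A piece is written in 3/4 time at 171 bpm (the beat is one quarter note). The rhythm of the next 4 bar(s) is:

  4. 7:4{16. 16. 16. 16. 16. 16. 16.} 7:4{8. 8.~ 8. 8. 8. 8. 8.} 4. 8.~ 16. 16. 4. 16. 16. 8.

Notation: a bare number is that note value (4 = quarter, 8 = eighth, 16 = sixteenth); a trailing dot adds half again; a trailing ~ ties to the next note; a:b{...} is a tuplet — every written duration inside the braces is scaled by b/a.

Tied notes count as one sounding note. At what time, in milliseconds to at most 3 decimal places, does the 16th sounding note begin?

1. 0.0ms @ 0 + 526.316ms (3/2)
2. 526.316ms @ 3/2 + 75.188ms (3/14)
3. 601.504ms @ 12/7 + 75.188ms (3/14)
4. 676.692ms @ 27/14 + 75.188ms (3/14)
5. 751.88ms @ 15/7 + 75.188ms (3/14)
6. 827.068ms @ 33/14 + 75.188ms (3/14)
7. 902.256ms @ 18/7 + 75.188ms (3/14)
8. 977.444ms @ 39/14 + 75.188ms (3/14)
9. 1052.632ms @ 3 + 150.376ms (3/7)
10. 1203.008ms @ 24/7 + 300.752ms (6/7)
11. 1503.759ms @ 30/7 + 150.376ms (3/7)
12. 1654.135ms @ 33/7 + 150.376ms (3/7)
13. 1804.511ms @ 36/7 + 150.376ms (3/7)
14. 1954.887ms @ 39/7 + 150.376ms (3/7)
15. 2105.263ms @ 6 + 526.316ms (3/2)
16. 2631.579ms @ 15/2 + 394.737ms (9/8)
17. 3026.316ms @ 69/8 + 131.579ms (3/8)
18. 3157.895ms @ 9 + 526.316ms (3/2)
19. 3684.211ms @ 21/2 + 131.579ms (3/8)
20. 3815.789ms @ 87/8 + 131.579ms (3/8)
21. 3947.368ms @ 45/4 + 263.158ms (3/4)

note 16 onset = 15/2b = 2631.579ms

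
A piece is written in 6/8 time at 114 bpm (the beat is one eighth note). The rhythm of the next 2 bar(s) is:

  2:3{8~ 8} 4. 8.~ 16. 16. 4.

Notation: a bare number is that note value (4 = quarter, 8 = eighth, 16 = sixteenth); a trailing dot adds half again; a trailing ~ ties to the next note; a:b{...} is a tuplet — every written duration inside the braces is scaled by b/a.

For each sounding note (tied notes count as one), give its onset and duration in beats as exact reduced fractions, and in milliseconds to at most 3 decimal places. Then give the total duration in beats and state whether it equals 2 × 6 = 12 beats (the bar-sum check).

1) 0.0ms=0b +1578.947ms=3b
2) 1578.947ms=3b +1578.947ms=3b
3) 3157.895ms=6b +1184.211ms=9/4b
4) 4342.105ms=33/4b +394.737ms=3/4b
5) 4736.842ms=9b +1578.947ms=3b
Σ=12b of 12 (114bpm 6/8) — PASS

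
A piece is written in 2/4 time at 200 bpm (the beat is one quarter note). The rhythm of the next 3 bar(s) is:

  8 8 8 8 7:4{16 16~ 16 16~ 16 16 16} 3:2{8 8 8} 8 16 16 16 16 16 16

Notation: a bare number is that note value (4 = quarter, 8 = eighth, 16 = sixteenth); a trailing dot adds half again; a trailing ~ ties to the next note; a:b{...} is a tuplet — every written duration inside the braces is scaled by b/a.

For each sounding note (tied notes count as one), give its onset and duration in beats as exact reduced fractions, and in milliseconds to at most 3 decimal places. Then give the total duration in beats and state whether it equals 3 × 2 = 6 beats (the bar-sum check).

1) 0.0ms=0b +150.0ms=1/2b
2) 150.0ms=1/2b +150.0ms=1/2b
3) 300.0ms=1b +150.0ms=1/2b
4) 450.0ms=3/2b +150.0ms=1/2b
5) 600.0ms=2b +42.857ms=1/7b
6) 642.857ms=15/7b +85.714ms=2/7b
7) 728.571ms=17/7b +85.714ms=2/7b
8) 814.286ms=19/7b +42.857ms=1/7b
9) 857.143ms=20/7b +42.857ms=1/7b
10) 900.0ms=3b +100.0ms=1/3b
11) 1000.0ms=10/3b +100.0ms=1/3b
12) 1100.0ms=11/3b +100.0ms=1/3b
13) 1200.0ms=4b +150.0ms=1/2b
14) 1350.0ms=9/2b +75.0ms=1/4b
15) 1425.0ms=19/4b +75.0ms=1/4b
16) 1500.0ms=5b +75.0ms=1/4b
17) 1575.0ms=21/4b +75.0ms=1/4b
18) 1650.0ms=11/2b +75.0ms=1/4b
19) 1725.0ms=23/4b +75.0ms=1/4b
Σ=6b of 6 (200bpm 2/4) — PASS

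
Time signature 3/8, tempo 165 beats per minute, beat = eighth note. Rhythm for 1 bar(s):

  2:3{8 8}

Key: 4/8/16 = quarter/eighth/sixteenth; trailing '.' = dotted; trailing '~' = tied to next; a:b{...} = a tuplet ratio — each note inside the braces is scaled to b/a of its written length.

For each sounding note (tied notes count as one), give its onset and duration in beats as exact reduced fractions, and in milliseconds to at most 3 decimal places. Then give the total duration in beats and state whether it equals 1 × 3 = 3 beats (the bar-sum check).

1) 0.0ms=0b +545.455ms=3/2b
2) 545.455ms=3/2b +545.455ms=3/2b
Σ=3b of 3 (165bpm 3/8) — PASS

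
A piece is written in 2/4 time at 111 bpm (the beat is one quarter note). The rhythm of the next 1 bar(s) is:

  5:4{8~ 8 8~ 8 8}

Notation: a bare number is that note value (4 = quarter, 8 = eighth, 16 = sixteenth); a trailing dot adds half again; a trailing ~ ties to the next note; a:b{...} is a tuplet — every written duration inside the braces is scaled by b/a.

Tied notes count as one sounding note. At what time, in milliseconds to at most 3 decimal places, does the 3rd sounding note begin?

note 3 onset = 8/5b = 864.865ms

1. 0.0ms @ 0 + 432.432ms (4/5)
2. 432.432ms @ 4/5 + 432.432ms (4/5)
3. 864.865ms @ 8/5 + 216.216ms (2/5)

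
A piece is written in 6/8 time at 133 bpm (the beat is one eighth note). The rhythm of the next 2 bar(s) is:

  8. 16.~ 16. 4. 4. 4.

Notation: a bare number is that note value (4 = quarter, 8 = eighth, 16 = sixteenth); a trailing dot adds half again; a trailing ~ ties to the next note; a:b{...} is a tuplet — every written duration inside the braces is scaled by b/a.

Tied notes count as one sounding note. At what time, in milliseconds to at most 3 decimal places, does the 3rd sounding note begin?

1. 0.0ms @ 0 + 676.692ms (3/2)
2. 676.692ms @ 3/2 + 676.692ms (3/2)
3. 1353.383ms @ 3 + 1353.383ms (3)
4. 2706.767ms @ 6 + 1353.383ms (3)
5. 4060.15ms @ 9 + 1353.383ms (3)

note 3 onset = 3b = 1353.383ms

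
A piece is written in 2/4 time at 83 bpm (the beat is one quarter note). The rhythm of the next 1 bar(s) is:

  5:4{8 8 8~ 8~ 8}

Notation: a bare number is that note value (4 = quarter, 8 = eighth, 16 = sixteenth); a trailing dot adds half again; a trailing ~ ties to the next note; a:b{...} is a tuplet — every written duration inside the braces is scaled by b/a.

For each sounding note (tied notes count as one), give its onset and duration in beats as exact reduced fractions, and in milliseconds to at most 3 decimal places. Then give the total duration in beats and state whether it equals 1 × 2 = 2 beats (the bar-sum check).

1) 0.0ms=0b +289.157ms=2/5b
2) 289.157ms=2/5b +289.157ms=2/5b
3) 578.313ms=4/5b +867.47ms=6/5b
Σ=2b of 2 (83bpm 2/4) — PASS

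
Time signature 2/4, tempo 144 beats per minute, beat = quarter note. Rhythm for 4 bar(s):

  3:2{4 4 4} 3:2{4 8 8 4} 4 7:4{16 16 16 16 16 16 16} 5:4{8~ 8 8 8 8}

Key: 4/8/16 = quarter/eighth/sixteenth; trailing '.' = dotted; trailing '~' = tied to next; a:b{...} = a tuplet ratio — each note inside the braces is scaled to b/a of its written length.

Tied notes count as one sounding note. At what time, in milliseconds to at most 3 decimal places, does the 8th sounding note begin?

1. 0.0ms @ 0 + 277.778ms (2/3)
2. 277.778ms @ 2/3 + 277.778ms (2/3)
3. 555.556ms @ 4/3 + 277.778ms (2/3)
4. 833.333ms @ 2 + 277.778ms (2/3)
5. 1111.111ms @ 8/3 + 138.889ms (1/3)
6. 1250.0ms @ 3 + 138.889ms (1/3)
7. 1388.889ms @ 10/3 + 277.778ms (2/3)
8. 1666.667ms @ 4 + 416.667ms (1)
9. 2083.333ms @ 5 + 59.524ms (1/7)
10. 2142.857ms @ 36/7 + 59.524ms (1/7)
11. 2202.381ms @ 37/7 + 59.524ms (1/7)
12. 2261.905ms @ 38/7 + 59.524ms (1/7)
13. 2321.429ms @ 39/7 + 59.524ms (1/7)
14. 2380.952ms @ 40/7 + 59.524ms (1/7)
15. 2440.476ms @ 41/7 + 59.524ms (1/7)
16. 2500.0ms @ 6 + 333.333ms (4/5)
17. 2833.333ms @ 34/5 + 166.667ms (2/5)
18. 3000.0ms @ 36/5 + 166.667ms (2/5)
19. 3166.667ms @ 38/5 + 166.667ms (2/5)

note 8 onset = 4b = 1666.667ms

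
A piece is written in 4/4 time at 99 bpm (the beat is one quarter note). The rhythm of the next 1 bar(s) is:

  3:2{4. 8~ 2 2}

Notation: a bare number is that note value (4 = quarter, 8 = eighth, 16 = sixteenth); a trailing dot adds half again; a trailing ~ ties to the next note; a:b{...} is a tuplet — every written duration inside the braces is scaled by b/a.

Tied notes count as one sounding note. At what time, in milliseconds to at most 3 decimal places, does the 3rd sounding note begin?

note 3 onset = 8/3b = 1616.162ms

1. 0.0ms @ 0 + 606.061ms (1)
2. 606.061ms @ 1 + 1010.101ms (5/3)
3. 1616.162ms @ 8/3 + 808.081ms (4/3)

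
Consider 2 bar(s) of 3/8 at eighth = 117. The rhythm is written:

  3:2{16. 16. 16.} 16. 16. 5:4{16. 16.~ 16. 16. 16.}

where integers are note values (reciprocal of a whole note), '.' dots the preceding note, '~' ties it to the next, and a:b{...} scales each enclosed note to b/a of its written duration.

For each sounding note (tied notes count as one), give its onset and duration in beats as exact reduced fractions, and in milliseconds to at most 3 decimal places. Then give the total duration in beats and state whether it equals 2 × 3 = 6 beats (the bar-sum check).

1) 0.0ms=0b +256.41ms=1/2b
2) 256.41ms=1/2b +256.41ms=1/2b
3) 512.821ms=1b +256.41ms=1/2b
4) 769.231ms=3/2b +384.615ms=3/4b
5) 1153.846ms=9/4b +384.615ms=3/4b
6) 1538.462ms=3b +307.692ms=3/5b
7) 1846.154ms=18/5b +615.385ms=6/5b
8) 2461.538ms=24/5b +307.692ms=3/5b
9) 2769.231ms=27/5b +307.692ms=3/5b
Σ=6b of 6 (117bpm 3/8) — PASS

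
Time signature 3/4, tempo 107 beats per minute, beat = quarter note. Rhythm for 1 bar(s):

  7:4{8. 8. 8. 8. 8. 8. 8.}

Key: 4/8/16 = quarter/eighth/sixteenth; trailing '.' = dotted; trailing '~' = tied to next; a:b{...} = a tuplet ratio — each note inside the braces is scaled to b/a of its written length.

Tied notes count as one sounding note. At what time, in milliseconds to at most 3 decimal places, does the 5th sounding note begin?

1. 0.0ms @ 0 + 240.32ms (3/7)
2. 240.32ms @ 3/7 + 240.32ms (3/7)
3. 480.641ms @ 6/7 + 240.32ms (3/7)
4. 720.961ms @ 9/7 + 240.32ms (3/7)
5. 961.282ms @ 12/7 + 240.32ms (3/7)
6. 1201.602ms @ 15/7 + 240.32ms (3/7)
7. 1441.923ms @ 18/7 + 240.32ms (3/7)

note 5 onset = 12/7b = 961.282ms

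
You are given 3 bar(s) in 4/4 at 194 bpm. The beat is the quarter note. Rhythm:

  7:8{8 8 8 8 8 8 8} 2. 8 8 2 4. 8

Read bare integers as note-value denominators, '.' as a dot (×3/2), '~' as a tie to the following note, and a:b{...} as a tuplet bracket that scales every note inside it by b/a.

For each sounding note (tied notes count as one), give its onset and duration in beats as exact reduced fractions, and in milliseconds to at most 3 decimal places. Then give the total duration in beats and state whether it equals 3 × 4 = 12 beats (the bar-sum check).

1) 0.0ms=0b +176.73ms=4/7b
2) 176.73ms=4/7b +176.73ms=4/7b
3) 353.461ms=8/7b +176.73ms=4/7b
4) 530.191ms=12/7b +176.73ms=4/7b
5) 706.922ms=16/7b +176.73ms=4/7b
6) 883.652ms=20/7b +176.73ms=4/7b
7) 1060.383ms=24/7b +176.73ms=4/7b
8) 1237.113ms=4b +927.835ms=3b
9) 2164.948ms=7b +154.639ms=1/2b
10) 2319.588ms=15/2b +154.639ms=1/2b
11) 2474.227ms=8b +618.557ms=2b
12) 3092.784ms=10b +463.918ms=3/2b
13) 3556.701ms=23/2b +154.639ms=1/2b
Σ=12b of 12 (194bpm 4/4) — PASS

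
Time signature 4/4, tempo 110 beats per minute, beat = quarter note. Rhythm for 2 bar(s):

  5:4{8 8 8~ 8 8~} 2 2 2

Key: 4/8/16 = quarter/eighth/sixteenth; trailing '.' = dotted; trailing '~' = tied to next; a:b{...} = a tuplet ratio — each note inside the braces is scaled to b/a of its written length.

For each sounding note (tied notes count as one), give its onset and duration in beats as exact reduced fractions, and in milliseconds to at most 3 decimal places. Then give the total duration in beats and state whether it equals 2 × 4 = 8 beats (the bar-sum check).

1) 0.0ms=0b +218.182ms=2/5b
2) 218.182ms=2/5b +218.182ms=2/5b
3) 436.364ms=4/5b +436.364ms=4/5b
4) 872.727ms=8/5b +1309.091ms=12/5b
5) 2181.818ms=4b +1090.909ms=2b
6) 3272.727ms=6b +1090.909ms=2b
Σ=8b of 8 (110bpm 4/4) — PASS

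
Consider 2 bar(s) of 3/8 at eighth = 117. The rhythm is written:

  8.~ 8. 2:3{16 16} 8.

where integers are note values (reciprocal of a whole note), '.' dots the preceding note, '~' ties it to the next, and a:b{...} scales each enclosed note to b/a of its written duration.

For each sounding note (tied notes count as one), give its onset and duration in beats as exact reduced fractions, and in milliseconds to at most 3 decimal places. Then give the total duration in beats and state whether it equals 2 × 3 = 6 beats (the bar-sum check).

1) 0.0ms=0b +1538.462ms=3b
2) 1538.462ms=3b +384.615ms=3/4b
3) 1923.077ms=15/4b +384.615ms=3/4b
4) 2307.692ms=9/2b +769.231ms=3/2b
Σ=6b of 6 (117bpm 3/8) — PASS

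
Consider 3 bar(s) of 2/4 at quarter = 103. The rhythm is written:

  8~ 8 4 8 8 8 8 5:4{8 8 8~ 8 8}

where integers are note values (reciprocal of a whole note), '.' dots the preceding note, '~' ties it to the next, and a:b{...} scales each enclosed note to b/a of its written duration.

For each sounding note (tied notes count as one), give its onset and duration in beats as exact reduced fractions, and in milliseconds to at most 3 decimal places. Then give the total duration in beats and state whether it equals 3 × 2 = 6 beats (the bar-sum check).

1) 0.0ms=0b +582.524ms=1b
2) 582.524ms=1b +582.524ms=1b
3) 1165.049ms=2b +291.262ms=1/2b
4) 1456.311ms=5/2b +291.262ms=1/2b
5) 1747.573ms=3b +291.262ms=1/2b
6) 2038.835ms=7/2b +291.262ms=1/2b
7) 2330.097ms=4b +233.01ms=2/5b
8) 2563.107ms=22/5b +233.01ms=2/5b
9) 2796.117ms=24/5b +466.019ms=4/5b
10) 3262.136ms=28/5b +233.01ms=2/5b
Σ=6b of 6 (103bpm 2/4) — PASS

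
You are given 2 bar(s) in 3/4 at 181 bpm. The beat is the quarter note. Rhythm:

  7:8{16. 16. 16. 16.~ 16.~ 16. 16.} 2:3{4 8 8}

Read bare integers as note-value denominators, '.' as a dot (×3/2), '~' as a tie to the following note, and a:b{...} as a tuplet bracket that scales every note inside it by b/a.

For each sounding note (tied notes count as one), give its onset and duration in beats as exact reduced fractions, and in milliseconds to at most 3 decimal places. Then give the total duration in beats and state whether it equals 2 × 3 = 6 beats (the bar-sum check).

1) 0.0ms=0b +142.068ms=3/7b
2) 142.068ms=3/7b +142.068ms=3/7b
3) 284.136ms=6/7b +142.068ms=3/7b
4) 426.204ms=9/7b +426.204ms=9/7b
5) 852.407ms=18/7b +142.068ms=3/7b
6) 994.475ms=3b +497.238ms=3/2b
7) 1491.713ms=9/2b +248.619ms=3/4b
8) 1740.331ms=21/4b +248.619ms=3/4b
Σ=6b of 6 (181bpm 3/4) — PASS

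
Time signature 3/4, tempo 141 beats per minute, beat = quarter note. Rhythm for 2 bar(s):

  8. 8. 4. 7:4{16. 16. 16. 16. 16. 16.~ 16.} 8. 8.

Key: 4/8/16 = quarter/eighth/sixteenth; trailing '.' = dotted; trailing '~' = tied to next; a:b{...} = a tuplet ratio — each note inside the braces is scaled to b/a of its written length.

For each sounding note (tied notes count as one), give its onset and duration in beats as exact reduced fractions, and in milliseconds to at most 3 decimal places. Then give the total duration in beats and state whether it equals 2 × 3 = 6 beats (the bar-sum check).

1) 0.0ms=0b +319.149ms=3/4b
2) 319.149ms=3/4b +319.149ms=3/4b
3) 638.298ms=3/2b +638.298ms=3/2b
4) 1276.596ms=3b +91.185ms=3/14b
5) 1367.781ms=45/14b +91.185ms=3/14b
6) 1458.967ms=24/7b +91.185ms=3/14b
7) 1550.152ms=51/14b +91.185ms=3/14b
8) 1641.337ms=27/7b +91.185ms=3/14b
9) 1732.523ms=57/14b +182.371ms=3/7b
10) 1914.894ms=9/2b +319.149ms=3/4b
11) 2234.043ms=21/4b +319.149ms=3/4b
Σ=6b of 6 (141bpm 3/4) — PASS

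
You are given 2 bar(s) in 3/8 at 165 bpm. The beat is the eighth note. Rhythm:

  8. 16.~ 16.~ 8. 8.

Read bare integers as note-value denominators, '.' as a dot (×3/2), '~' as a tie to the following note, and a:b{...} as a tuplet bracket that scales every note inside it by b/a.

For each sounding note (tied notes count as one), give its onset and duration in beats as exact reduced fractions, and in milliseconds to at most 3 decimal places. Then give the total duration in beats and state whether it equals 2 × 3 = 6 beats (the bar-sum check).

1) 0.0ms=0b +545.455ms=3/2b
2) 545.455ms=3/2b +1090.909ms=3b
3) 1636.364ms=9/2b +545.455ms=3/2b
Σ=6b of 6 (165bpm 3/8) — PASS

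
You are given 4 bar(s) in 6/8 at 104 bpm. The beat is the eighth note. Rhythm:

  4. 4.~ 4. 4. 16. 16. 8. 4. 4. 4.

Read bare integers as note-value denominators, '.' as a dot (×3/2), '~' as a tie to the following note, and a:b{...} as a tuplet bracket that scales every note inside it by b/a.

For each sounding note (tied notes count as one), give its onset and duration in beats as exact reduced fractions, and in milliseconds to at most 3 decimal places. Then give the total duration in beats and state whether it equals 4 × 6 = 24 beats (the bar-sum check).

1) 0.0ms=0b +1730.769ms=3b
2) 1730.769ms=3b +3461.538ms=6b
3) 5192.308ms=9b +1730.769ms=3b
4) 6923.077ms=12b +432.692ms=3/4b
5) 7355.769ms=51/4b +432.692ms=3/4b
6) 7788.462ms=27/2b +865.385ms=3/2b
7) 8653.846ms=15b +1730.769ms=3b
8) 10384.615ms=18b +1730.769ms=3b
9) 12115.385ms=21b +1730.769ms=3b
Σ=24b of 24 (104bpm 6/8) — PASS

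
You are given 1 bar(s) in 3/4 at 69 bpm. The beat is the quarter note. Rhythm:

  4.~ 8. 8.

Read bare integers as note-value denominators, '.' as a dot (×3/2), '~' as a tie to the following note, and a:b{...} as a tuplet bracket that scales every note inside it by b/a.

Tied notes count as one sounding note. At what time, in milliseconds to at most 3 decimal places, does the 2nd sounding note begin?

1. 0.0ms @ 0 + 1956.522ms (9/4)
2. 1956.522ms @ 9/4 + 652.174ms (3/4)

note 2 onset = 9/4b = 1956.522ms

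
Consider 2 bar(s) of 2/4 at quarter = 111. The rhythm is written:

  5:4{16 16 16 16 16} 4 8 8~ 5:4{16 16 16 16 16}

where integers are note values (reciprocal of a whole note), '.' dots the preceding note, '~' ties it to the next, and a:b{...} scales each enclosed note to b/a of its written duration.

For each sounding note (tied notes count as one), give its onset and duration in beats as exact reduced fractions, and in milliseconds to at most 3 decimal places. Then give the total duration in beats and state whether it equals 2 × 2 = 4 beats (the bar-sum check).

1) 0.0ms=0b +108.108ms=1/5b
2) 108.108ms=1/5b +108.108ms=1/5b
3) 216.216ms=2/5b +108.108ms=1/5b
4) 324.324ms=3/5b +108.108ms=1/5b
5) 432.432ms=4/5b +108.108ms=1/5b
6) 540.541ms=1b +540.541ms=1b
7) 1081.081ms=2b +270.27ms=1/2b
8) 1351.351ms=5/2b +378.378ms=7/10b
9) 1729.73ms=16/5b +108.108ms=1/5b
10) 1837.838ms=17/5b +108.108ms=1/5b
11) 1945.946ms=18/5b +108.108ms=1/5b
12) 2054.054ms=19/5b +108.108ms=1/5b
Σ=4b of 4 (111bpm 2/4) — PASS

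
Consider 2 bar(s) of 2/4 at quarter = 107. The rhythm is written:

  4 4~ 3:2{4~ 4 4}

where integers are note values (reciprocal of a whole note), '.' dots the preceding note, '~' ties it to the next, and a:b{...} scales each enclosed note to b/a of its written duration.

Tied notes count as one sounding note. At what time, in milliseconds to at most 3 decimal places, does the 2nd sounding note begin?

note 2 onset = 1b = 560.748ms

1. 0.0ms @ 0 + 560.748ms (1)
2. 560.748ms @ 1 + 1308.411ms (7/3)
3. 1869.159ms @ 10/3 + 373.832ms (2/3)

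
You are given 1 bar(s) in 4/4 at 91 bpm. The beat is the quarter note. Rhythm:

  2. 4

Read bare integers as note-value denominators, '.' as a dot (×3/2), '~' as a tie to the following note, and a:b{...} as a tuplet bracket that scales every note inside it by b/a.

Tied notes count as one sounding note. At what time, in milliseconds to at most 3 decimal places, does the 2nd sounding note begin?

1. 0.0ms @ 0 + 1978.022ms (3)
2. 1978.022ms @ 3 + 659.341ms (1)

note 2 onset = 3b = 1978.022ms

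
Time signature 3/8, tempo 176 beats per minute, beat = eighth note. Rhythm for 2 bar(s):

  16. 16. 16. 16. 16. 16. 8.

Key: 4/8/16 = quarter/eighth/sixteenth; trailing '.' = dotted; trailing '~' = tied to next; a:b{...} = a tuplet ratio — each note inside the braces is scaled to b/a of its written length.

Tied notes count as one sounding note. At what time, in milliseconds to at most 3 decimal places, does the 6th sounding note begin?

note 6 onset = 15/4b = 1278.409ms

1. 0.0ms @ 0 + 255.682ms (3/4)
2. 255.682ms @ 3/4 + 255.682ms (3/4)
3. 511.364ms @ 3/2 + 255.682ms (3/4)
4. 767.045ms @ 9/4 + 255.682ms (3/4)
5. 1022.727ms @ 3 + 255.682ms (3/4)
6. 1278.409ms @ 15/4 + 255.682ms (3/4)
7. 1534.091ms @ 9/2 + 511.364ms (3/2)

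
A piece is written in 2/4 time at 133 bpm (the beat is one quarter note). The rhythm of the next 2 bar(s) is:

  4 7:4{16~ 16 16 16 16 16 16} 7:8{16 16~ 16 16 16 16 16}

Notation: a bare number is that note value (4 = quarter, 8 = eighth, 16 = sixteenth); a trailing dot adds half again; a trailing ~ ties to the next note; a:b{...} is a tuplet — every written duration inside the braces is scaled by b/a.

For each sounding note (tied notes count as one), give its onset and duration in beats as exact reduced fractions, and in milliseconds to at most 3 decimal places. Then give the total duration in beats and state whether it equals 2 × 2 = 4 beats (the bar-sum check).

1) 0.0ms=0b +451.128ms=1b
2) 451.128ms=1b +128.894ms=2/7b
3) 580.021ms=9/7b +64.447ms=1/7b
4) 644.468ms=10/7b +64.447ms=1/7b
5) 708.915ms=11/7b +64.447ms=1/7b
6) 773.362ms=12/7b +64.447ms=1/7b
7) 837.809ms=13/7b +64.447ms=1/7b
8) 902.256ms=2b +128.894ms=2/7b
9) 1031.149ms=16/7b +257.787ms=4/7b
10) 1288.937ms=20/7b +128.894ms=2/7b
11) 1417.83ms=22/7b +128.894ms=2/7b
12) 1546.724ms=24/7b +128.894ms=2/7b
13) 1675.618ms=26/7b +128.894ms=2/7b
Σ=4b of 4 (133bpm 2/4) — PASS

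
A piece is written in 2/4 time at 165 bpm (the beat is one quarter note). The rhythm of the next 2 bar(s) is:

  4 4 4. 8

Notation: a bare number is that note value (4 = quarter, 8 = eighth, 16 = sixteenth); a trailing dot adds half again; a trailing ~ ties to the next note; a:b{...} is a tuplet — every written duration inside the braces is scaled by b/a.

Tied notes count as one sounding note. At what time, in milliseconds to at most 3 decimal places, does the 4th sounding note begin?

note 4 onset = 7/2b = 1272.727ms

1. 0.0ms @ 0 + 363.636ms (1)
2. 363.636ms @ 1 + 363.636ms (1)
3. 727.273ms @ 2 + 545.455ms (3/2)
4. 1272.727ms @ 7/2 + 181.818ms (1/2)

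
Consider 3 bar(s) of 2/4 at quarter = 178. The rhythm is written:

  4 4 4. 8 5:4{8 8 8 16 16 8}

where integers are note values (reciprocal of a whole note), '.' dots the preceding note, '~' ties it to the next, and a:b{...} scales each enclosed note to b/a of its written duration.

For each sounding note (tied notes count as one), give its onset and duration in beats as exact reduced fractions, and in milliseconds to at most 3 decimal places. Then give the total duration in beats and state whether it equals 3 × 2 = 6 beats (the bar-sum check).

1) 0.0ms=0b +337.079ms=1b
2) 337.079ms=1b +337.079ms=1b
3) 674.157ms=2b +505.618ms=3/2b
4) 1179.775ms=7/2b +168.539ms=1/2b
5) 1348.315ms=4b +134.831ms=2/5b
6) 1483.146ms=22/5b +134.831ms=2/5b
7) 1617.978ms=24/5b +134.831ms=2/5b
8) 1752.809ms=26/5b +67.416ms=1/5b
9) 1820.225ms=27/5b +67.416ms=1/5b
10) 1887.64ms=28/5b +134.831ms=2/5b
Σ=6b of 6 (178bpm 2/4) — PASS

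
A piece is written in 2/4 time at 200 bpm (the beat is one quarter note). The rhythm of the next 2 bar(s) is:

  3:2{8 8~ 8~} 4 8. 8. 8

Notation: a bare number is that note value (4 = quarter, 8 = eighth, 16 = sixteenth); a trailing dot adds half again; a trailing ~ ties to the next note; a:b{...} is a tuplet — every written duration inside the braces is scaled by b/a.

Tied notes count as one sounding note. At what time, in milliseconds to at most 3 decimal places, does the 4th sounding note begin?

1. 0.0ms @ 0 + 100.0ms (1/3)
2. 100.0ms @ 1/3 + 500.0ms (5/3)
3. 600.0ms @ 2 + 225.0ms (3/4)
4. 825.0ms @ 11/4 + 225.0ms (3/4)
5. 1050.0ms @ 7/2 + 150.0ms (1/2)

note 4 onset = 11/4b = 825.0ms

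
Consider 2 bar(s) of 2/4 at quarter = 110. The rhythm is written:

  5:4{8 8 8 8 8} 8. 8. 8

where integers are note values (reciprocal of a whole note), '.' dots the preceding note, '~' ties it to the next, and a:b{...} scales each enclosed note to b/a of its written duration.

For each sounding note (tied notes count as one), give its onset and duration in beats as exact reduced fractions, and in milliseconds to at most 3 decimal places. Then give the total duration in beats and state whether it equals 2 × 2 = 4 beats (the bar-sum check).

1) 0.0ms=0b +218.182ms=2/5b
2) 218.182ms=2/5b +218.182ms=2/5b
3) 436.364ms=4/5b +218.182ms=2/5b
4) 654.545ms=6/5b +218.182ms=2/5b
5) 872.727ms=8/5b +218.182ms=2/5b
6) 1090.909ms=2b +409.091ms=3/4b
7) 1500.0ms=11/4b +409.091ms=3/4b
8) 1909.091ms=7/2b +272.727ms=1/2b
Σ=4b of 4 (110bpm 2/4) — PASS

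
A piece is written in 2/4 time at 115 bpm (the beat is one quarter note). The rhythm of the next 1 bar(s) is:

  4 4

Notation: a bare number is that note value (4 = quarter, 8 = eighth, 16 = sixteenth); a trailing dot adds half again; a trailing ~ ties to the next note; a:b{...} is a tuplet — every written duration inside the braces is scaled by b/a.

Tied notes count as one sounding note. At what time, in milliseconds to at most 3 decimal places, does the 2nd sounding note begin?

1. 0.0ms @ 0 + 521.739ms (1)
2. 521.739ms @ 1 + 521.739ms (1)

note 2 onset = 1b = 521.739ms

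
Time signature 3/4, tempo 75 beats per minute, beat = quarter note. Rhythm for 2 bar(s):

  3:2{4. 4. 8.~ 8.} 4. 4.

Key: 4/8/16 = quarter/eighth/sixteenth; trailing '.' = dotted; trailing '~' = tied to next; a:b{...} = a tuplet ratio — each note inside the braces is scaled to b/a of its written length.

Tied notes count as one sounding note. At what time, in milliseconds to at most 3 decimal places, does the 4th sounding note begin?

1. 0.0ms @ 0 + 800.0ms (1)
2. 800.0ms @ 1 + 800.0ms (1)
3. 1600.0ms @ 2 + 800.0ms (1)
4. 2400.0ms @ 3 + 1200.0ms (3/2)
5. 3600.0ms @ 9/2 + 1200.0ms (3/2)

note 4 onset = 3b = 2400.0ms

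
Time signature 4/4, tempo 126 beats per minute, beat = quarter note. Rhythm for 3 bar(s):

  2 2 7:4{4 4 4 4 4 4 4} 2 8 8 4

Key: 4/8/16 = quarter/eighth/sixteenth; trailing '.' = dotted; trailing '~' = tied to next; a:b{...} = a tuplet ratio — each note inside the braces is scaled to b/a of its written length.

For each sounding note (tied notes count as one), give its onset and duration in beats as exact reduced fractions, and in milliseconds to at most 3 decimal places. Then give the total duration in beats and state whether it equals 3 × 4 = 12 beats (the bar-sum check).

1) 0.0ms=0b +952.381ms=2b
2) 952.381ms=2b +952.381ms=2b
3) 1904.762ms=4b +272.109ms=4/7b
4) 2176.871ms=32/7b +272.109ms=4/7b
5) 2448.98ms=36/7b +272.109ms=4/7b
6) 2721.088ms=40/7b +272.109ms=4/7b
7) 2993.197ms=44/7b +272.109ms=4/7b
8) 3265.306ms=48/7b +272.109ms=4/7b
9) 3537.415ms=52/7b +272.109ms=4/7b
10) 3809.524ms=8b +952.381ms=2b
11) 4761.905ms=10b +238.095ms=1/2b
12) 5000.0ms=21/2b +238.095ms=1/2b
13) 5238.095ms=11b +476.19ms=1b
Σ=12b of 12 (126bpm 4/4) — PASS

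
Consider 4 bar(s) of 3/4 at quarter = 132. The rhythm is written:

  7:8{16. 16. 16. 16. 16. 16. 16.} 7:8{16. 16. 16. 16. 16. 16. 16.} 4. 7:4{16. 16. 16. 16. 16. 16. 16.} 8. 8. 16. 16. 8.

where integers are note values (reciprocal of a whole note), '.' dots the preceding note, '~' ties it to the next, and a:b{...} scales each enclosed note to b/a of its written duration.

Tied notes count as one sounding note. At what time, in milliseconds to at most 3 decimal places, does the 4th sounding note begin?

1. 0.0ms @ 0 + 194.805ms (3/7)
2. 194.805ms @ 3/7 + 194.805ms (3/7)
3. 389.61ms @ 6/7 + 194.805ms (3/7)
4. 584.416ms @ 9/7 + 194.805ms (3/7)
5. 779.221ms @ 12/7 + 194.805ms (3/7)
6. 974.026ms @ 15/7 + 194.805ms (3/7)
7. 1168.831ms @ 18/7 + 194.805ms (3/7)
8. 1363.636ms @ 3 + 194.805ms (3/7)
9. 1558.442ms @ 24/7 + 194.805ms (3/7)
10. 1753.247ms @ 27/7 + 194.805ms (3/7)
11. 1948.052ms @ 30/7 + 194.805ms (3/7)
12. 2142.857ms @ 33/7 + 194.805ms (3/7)
13. 2337.662ms @ 36/7 + 194.805ms (3/7)
14. 2532.468ms @ 39/7 + 194.805ms (3/7)
15. 2727.273ms @ 6 + 681.818ms (3/2)
16. 3409.091ms @ 15/2 + 97.403ms (3/14)
17. 3506.494ms @ 54/7 + 97.403ms (3/14)
18. 3603.896ms @ 111/14 + 97.403ms (3/14)
19. 3701.299ms @ 57/7 + 97.403ms (3/14)
20. 3798.701ms @ 117/14 + 97.403ms (3/14)
21. 3896.104ms @ 60/7 + 97.403ms (3/14)
22. 3993.506ms @ 123/14 + 97.403ms (3/14)
23. 4090.909ms @ 9 + 340.909ms (3/4)
24. 4431.818ms @ 39/4 + 340.909ms (3/4)
25. 4772.727ms @ 21/2 + 170.455ms (3/8)
26. 4943.182ms @ 87/8 + 170.455ms (3/8)
27. 5113.636ms @ 45/4 + 340.909ms (3/4)

note 4 onset = 9/7b = 584.416ms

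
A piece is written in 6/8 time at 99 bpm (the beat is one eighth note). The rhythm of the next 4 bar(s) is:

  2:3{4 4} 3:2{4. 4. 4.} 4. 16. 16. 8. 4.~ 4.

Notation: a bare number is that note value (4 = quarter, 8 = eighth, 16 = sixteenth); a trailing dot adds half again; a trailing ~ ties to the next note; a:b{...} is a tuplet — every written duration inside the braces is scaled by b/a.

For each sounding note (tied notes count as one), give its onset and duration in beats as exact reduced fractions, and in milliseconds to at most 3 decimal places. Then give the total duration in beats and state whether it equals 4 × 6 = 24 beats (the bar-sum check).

1) 0.0ms=0b +1818.182ms=3b
2) 1818.182ms=3b +1818.182ms=3b
3) 3636.364ms=6b +1212.121ms=2b
4) 4848.485ms=8b +1212.121ms=2b
5) 6060.606ms=10b +1212.121ms=2b
6) 7272.727ms=12b +1818.182ms=3b
7) 9090.909ms=15b +454.545ms=3/4b
8) 9545.455ms=63/4b +454.545ms=3/4b
9) 10000.0ms=33/2b +909.091ms=3/2b
10) 10909.091ms=18b +3636.364ms=6b
Σ=24b of 24 (99bpm 6/8) — PASS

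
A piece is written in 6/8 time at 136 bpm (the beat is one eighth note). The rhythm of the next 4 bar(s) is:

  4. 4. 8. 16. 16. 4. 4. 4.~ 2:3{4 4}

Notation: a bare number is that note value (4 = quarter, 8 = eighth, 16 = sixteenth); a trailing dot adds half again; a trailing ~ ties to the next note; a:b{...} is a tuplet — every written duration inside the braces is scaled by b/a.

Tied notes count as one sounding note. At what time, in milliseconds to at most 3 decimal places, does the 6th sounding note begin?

note 6 onset = 9b = 3970.588ms

1. 0.0ms @ 0 + 1323.529ms (3)
2. 1323.529ms @ 3 + 1323.529ms (3)
3. 2647.059ms @ 6 + 661.765ms (3/2)
4. 3308.824ms @ 15/2 + 330.882ms (3/4)
5. 3639.706ms @ 33/4 + 330.882ms (3/4)
6. 3970.588ms @ 9 + 1323.529ms (3)
7. 5294.118ms @ 12 + 1323.529ms (3)
8. 6617.647ms @ 15 + 2647.059ms (6)
9. 9264.706ms @ 21 + 1323.529ms (3)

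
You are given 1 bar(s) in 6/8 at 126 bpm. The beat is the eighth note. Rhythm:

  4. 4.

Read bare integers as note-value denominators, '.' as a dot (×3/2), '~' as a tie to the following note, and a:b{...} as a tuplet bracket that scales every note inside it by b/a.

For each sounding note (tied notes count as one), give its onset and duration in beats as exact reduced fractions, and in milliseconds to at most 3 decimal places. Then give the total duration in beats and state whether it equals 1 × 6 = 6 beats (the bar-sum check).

1) 0.0ms=0b +1428.571ms=3b
2) 1428.571ms=3b +1428.571ms=3b
Σ=6b of 6 (126bpm 6/8) — PASS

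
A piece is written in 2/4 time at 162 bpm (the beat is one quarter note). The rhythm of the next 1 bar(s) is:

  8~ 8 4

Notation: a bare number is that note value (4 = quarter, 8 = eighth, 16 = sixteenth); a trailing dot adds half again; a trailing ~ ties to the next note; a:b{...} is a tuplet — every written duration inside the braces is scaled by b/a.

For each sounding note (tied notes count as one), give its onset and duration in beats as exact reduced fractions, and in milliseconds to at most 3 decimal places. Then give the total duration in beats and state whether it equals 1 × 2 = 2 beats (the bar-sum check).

1) 0.0ms=0b +370.37ms=1b
2) 370.37ms=1b +370.37ms=1b
Σ=2b of 2 (162bpm 2/4) — PASS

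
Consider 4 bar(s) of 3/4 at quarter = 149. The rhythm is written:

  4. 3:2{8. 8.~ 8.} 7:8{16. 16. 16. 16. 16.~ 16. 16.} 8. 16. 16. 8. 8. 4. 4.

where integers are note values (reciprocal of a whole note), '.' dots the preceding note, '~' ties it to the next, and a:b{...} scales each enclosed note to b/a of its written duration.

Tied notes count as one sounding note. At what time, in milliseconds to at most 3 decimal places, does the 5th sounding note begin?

note 5 onset = 24/7b = 1380.633ms

1. 0.0ms @ 0 + 604.027ms (3/2)
2. 604.027ms @ 3/2 + 201.342ms (1/2)
3. 805.369ms @ 2 + 402.685ms (1)
4. 1208.054ms @ 3 + 172.579ms (3/7)
5. 1380.633ms @ 24/7 + 172.579ms (3/7)
6. 1553.212ms @ 27/7 + 172.579ms (3/7)
7. 1725.791ms @ 30/7 + 172.579ms (3/7)
8. 1898.37ms @ 33/7 + 345.158ms (6/7)
9. 2243.528ms @ 39/7 + 172.579ms (3/7)
10. 2416.107ms @ 6 + 302.013ms (3/4)
11. 2718.121ms @ 27/4 + 151.007ms (3/8)
12. 2869.128ms @ 57/8 + 151.007ms (3/8)
13. 3020.134ms @ 15/2 + 302.013ms (3/4)
14. 3322.148ms @ 33/4 + 302.013ms (3/4)
15. 3624.161ms @ 9 + 604.027ms (3/2)
16. 4228.188ms @ 21/2 + 604.027ms (3/2)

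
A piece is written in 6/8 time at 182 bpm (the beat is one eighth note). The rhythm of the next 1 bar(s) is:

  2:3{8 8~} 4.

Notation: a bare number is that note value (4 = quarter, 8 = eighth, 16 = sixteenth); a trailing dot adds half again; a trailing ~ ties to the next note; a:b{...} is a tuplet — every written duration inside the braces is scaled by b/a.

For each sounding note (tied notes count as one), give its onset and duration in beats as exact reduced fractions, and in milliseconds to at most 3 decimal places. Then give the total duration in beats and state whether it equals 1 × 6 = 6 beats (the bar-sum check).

1) 0.0ms=0b +494.505ms=3/2b
2) 494.505ms=3/2b +1483.516ms=9/2b
Σ=6b of 6 (182bpm 6/8) — PASS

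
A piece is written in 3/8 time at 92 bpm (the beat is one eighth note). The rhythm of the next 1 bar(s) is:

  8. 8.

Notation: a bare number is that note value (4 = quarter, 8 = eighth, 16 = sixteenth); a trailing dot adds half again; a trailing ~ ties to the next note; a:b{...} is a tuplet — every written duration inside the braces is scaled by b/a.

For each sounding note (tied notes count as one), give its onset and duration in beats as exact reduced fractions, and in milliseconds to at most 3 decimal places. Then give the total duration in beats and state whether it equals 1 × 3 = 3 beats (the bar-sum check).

1) 0.0ms=0b +978.261ms=3/2b
2) 978.261ms=3/2b +978.261ms=3/2b
Σ=3b of 3 (92bpm 3/8) — PASS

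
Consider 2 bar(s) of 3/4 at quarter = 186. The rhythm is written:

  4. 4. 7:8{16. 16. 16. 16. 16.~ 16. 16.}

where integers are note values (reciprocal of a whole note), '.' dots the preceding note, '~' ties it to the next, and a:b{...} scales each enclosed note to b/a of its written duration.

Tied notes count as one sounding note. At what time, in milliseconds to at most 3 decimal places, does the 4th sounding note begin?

1. 0.0ms @ 0 + 483.871ms (3/2)
2. 483.871ms @ 3/2 + 483.871ms (3/2)
3. 967.742ms @ 3 + 138.249ms (3/7)
4. 1105.991ms @ 24/7 + 138.249ms (3/7)
5. 1244.24ms @ 27/7 + 138.249ms (3/7)
6. 1382.488ms @ 30/7 + 138.249ms (3/7)
7. 1520.737ms @ 33/7 + 276.498ms (6/7)
8. 1797.235ms @ 39/7 + 138.249ms (3/7)

note 4 onset = 24/7b = 1105.991ms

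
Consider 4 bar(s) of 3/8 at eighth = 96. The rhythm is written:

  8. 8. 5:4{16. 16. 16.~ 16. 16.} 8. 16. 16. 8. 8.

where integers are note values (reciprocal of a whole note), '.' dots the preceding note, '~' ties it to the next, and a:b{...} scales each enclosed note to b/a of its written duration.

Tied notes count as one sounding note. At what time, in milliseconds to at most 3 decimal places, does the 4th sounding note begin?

note 4 onset = 18/5b = 2250.0ms

1. 0.0ms @ 0 + 937.5ms (3/2)
2. 937.5ms @ 3/2 + 937.5ms (3/2)
3. 1875.0ms @ 3 + 375.0ms (3/5)
4. 2250.0ms @ 18/5 + 375.0ms (3/5)
5. 2625.0ms @ 21/5 + 750.0ms (6/5)
6. 3375.0ms @ 27/5 + 375.0ms (3/5)
7. 3750.0ms @ 6 + 937.5ms (3/2)
8. 4687.5ms @ 15/2 + 468.75ms (3/4)
9. 5156.25ms @ 33/4 + 468.75ms (3/4)
10. 5625.0ms @ 9 + 937.5ms (3/2)
11. 6562.5ms @ 21/2 + 937.5ms (3/2)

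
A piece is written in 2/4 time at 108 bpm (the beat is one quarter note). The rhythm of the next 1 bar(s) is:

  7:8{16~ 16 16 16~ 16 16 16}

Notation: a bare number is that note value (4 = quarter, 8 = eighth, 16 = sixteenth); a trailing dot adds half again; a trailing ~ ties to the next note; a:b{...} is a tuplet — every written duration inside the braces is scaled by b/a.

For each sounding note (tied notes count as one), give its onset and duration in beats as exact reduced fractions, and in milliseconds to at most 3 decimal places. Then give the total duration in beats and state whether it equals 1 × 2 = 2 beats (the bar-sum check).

1) 0.0ms=0b +317.46ms=4/7b
2) 317.46ms=4/7b +158.73ms=2/7b
3) 476.19ms=6/7b +317.46ms=4/7b
4) 793.651ms=10/7b +158.73ms=2/7b
5) 952.381ms=12/7b +158.73ms=2/7b
Σ=2b of 2 (108bpm 2/4) — PASS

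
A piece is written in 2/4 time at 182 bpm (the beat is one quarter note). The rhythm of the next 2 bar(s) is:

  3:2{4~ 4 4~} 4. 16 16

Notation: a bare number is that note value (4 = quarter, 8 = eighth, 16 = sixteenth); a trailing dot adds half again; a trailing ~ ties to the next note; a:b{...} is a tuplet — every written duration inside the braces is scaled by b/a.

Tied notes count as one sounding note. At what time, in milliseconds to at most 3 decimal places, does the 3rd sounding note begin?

1. 0.0ms @ 0 + 439.56ms (4/3)
2. 439.56ms @ 4/3 + 714.286ms (13/6)
3. 1153.846ms @ 7/2 + 82.418ms (1/4)
4. 1236.264ms @ 15/4 + 82.418ms (1/4)

note 3 onset = 7/2b = 1153.846ms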